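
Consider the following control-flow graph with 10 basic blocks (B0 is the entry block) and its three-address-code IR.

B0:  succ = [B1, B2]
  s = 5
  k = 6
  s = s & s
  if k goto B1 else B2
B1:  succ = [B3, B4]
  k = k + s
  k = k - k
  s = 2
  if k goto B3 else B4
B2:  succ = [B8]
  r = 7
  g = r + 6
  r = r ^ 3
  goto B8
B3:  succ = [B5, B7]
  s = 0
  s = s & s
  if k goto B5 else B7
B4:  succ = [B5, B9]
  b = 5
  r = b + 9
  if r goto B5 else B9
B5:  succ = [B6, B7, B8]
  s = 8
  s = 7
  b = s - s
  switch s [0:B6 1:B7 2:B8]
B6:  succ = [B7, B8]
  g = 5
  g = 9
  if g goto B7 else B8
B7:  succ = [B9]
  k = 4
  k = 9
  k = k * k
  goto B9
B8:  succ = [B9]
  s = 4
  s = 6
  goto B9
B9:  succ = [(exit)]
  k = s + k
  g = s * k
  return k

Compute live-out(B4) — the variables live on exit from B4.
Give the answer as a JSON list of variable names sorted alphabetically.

def/use:
  B0: {k,s} / ∅
  B1: {k,s} / {k,s}
  B2: {g,r} / ∅
  B3: {s} / {k}
  B4: {b,r} / ∅
  B5: {b,s} / ∅
  B6: {g} / ∅
  B7: {k} / ∅
  B8: {s} / ∅
  B9: {g,k} / {k,s}

Backward fixpoint:
  B0: in=∅ out={k,s}
  B1: in={k,s} out={k,s}
  B2: in={k} out={k}
  B3: in={k} out={k,s}
  B4: in={k,s} out={k,s}
  B5: in={k} out={k,s}
  B6: in={k,s} out={k,s}
  B7: in={s} out={k,s}
  B8: in={k} out={k,s}
  B9: in={k,s} out=∅

live-out(B4) = ["k", "s"]

Answer: ["k", "s"]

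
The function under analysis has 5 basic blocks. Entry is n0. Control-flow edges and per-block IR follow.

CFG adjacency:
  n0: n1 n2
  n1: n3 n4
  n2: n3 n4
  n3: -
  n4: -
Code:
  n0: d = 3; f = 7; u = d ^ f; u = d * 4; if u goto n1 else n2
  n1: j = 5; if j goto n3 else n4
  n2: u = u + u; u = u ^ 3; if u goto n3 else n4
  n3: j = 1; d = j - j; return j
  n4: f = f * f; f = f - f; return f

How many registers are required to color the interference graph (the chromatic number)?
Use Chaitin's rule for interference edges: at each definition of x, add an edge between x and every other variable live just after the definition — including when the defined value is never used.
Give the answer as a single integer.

Answer: 3

Working:
Per-block:
  n0: {d,f,u} / ∅
  n1: {j} / ∅
  n2: {u} / {u}
  n3: {d,j} / ∅
  n4: {f} / {f}

Liveness:
  n0 li=∅ lo={f,u}
  n1 li={f} lo={f}
  n2 li={f,u} lo={f}
  n3 li=∅ lo=∅
  n4 li={f} lo=∅

Conflict graph:
  d — {f,j,u}
  f — {d,j,u}
  j — {d,f}
  u — {d,f}

Colouring:
  {d,f,j} pairwise interfere (3-clique) ⇒ χ ≥ 3
  assign d→c0 f→c1 j→c2 u→c2 — no edge inside a register ⇒ χ ≤ 3
  χ = 3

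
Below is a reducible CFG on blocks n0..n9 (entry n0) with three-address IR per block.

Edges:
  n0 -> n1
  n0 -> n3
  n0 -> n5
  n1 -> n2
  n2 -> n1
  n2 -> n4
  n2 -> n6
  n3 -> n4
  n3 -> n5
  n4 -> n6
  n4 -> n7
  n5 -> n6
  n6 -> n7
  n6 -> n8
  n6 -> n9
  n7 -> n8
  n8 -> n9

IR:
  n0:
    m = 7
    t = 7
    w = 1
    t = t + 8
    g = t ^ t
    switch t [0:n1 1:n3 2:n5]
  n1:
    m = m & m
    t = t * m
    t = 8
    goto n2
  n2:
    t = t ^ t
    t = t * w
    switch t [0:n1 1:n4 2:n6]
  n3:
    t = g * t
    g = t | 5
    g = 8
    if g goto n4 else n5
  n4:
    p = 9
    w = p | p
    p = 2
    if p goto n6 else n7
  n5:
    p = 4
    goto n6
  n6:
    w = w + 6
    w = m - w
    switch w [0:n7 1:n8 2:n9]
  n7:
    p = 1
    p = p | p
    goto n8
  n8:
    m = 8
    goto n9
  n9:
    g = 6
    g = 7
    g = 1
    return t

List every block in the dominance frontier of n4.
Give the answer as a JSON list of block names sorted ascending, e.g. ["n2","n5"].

Answer: ["n6", "n7"]

Analysis:
idom tree: n1←n0 n2←n1 n3←n0 n4←n0 n5←n0 n6←n0 n7←n0 n8←n0 n9←n0
Join-block Dom:
  n1: preds {n0,n2}: {n0} ∩ {n0,n1,n2} = {n0}; idom=n0
  n4: preds {n2,n3}: {n0,n1,n2} ∩ {n0,n3} = {n0}; idom=n0
  n5: preds {n0,n3}: {n0} ∩ {n0,n3} = {n0}; idom=n0
  n6: preds {n2,n4,n5}: {n0,n1,n2} ∩ {n0,n4} ∩ {n0,n5} = {n0}; idom=n0
  n7: preds {n4,n6}: {n0,n4} ∩ {n0,n6} = {n0}; idom=n0
  n8: preds {n6,n7}: {n0,n6} ∩ {n0,n7} = {n0}; idom=n0
  n9: preds {n6,n8}: {n0,n6} ∩ {n0,n8} = {n0}; idom=n0

DF derivation:
  n1←n0: walk · to n0
  n1←n2: walk n2→n1 to n0
  n4←n2: walk n2→n1 to n0
  n4←n3: walk n3 to n0
  n5←n0: walk · to n0
  n5←n3: walk n3 to n0
  n6←n2: walk n2→n1 to n0
  n6←n4: walk n4 to n0
  n6←n5: walk n5 to n0
  n7←n4: walk n4 to n0
  n7←n6: walk n6 to n0
  n8←n6: walk n6 to n0
  n8←n7: walk n7 to n0
  n9←n6: walk n6 to n0
  n9←n8: walk n8 to n0
  DF(n0)=∅
  DF(n1)={n1,n4,n6}
  DF(n2)={n1,n4,n6}
  DF(n3)={n4,n5}
  DF(n4)={n6,n7}
  DF(n5)={n6}
  DF(n6)={n7,n8,n9}
  DF(n7)={n8}
  DF(n8)={n9}
  DF(n9)=∅

DF(n4) = ["n6", "n7"]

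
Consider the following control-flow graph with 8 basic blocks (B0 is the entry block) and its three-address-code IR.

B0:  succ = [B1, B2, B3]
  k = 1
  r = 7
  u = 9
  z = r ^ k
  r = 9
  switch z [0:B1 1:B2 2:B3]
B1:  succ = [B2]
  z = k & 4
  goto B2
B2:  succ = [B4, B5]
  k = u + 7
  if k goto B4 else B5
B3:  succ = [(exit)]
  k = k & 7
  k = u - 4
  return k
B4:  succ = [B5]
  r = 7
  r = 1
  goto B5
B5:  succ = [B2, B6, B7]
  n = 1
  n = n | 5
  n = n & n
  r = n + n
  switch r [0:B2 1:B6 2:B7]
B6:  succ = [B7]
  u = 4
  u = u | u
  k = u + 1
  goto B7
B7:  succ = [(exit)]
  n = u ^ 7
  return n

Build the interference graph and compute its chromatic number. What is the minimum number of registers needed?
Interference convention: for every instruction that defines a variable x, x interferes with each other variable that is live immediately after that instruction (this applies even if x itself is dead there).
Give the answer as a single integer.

Answer: 4

Derivation:
Per-block:
  B0: def={k,r,u,z} ue=∅
  B1: def={z} ue={k}
  B2: def={k} ue={u}
  B3: def={k} ue={k,u}
  B4: def={r} ue=∅
  B5: def={n,r} ue=∅
  B6: def={k,u} ue=∅
  B7: def={n} ue={u}

Backward fixpoint:
  B0 li=∅ lo={k,u}
  B1 li={k,u} lo={u}
  B2 li={u} lo={u}
  B3 li={k,u} lo=∅
  B4 li={u} lo={u}
  B5 li={u} lo={u}
  B6 li=∅ lo={u}
  B7 li={u} lo=∅

Interference:
  k↔{r,u,z}
  n↔{u}
  r↔{k,u,z}
  u↔{k,n,r,z}
  z↔{k,r,u}

Registers:
  lower bound: {k,r,u,z} mutually conflict ⇒ χ ≥ 4
  4-colouring: R0={u}  R1={k,n}  R2={r}  R3={z}
  χ = 4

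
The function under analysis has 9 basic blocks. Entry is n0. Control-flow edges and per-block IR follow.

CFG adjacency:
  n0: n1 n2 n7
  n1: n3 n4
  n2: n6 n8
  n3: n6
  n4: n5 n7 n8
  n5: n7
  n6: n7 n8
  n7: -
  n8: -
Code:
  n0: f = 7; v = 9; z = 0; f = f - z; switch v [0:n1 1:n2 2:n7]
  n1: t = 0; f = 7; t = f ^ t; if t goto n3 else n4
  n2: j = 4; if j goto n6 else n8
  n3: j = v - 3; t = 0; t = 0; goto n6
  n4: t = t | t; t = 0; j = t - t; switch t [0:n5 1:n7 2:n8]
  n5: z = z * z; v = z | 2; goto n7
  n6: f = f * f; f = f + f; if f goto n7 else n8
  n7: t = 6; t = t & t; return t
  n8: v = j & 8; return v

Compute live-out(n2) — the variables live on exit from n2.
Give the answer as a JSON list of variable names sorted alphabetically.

Answer: ["f", "j"]

Working:
Per-block:
  n0: {f,v,z} / ∅
  n1: {f,t} / ∅
  n2: {j} / ∅
  n3: {j,t} / {v}
  n4: {j,t} / {t}
  n5: {v,z} / {z}
  n6: {f} / {f}
  n7: {t} / ∅
  n8: {v} / {j}

Live sets:
  n0: in=∅ out={f,v,z}
  n1: in={v,z} out={f,t,v,z}
  n2: in={f} out={f,j}
  n3: in={f,v} out={f,j}
  n4: in={t,z} out={j,z}
  n5: in={z} out=∅
  n6: in={f,j} out={j}
  n7: in=∅ out=∅
  n8: in={j} out=∅

live-out(n2) = ["f", "j"]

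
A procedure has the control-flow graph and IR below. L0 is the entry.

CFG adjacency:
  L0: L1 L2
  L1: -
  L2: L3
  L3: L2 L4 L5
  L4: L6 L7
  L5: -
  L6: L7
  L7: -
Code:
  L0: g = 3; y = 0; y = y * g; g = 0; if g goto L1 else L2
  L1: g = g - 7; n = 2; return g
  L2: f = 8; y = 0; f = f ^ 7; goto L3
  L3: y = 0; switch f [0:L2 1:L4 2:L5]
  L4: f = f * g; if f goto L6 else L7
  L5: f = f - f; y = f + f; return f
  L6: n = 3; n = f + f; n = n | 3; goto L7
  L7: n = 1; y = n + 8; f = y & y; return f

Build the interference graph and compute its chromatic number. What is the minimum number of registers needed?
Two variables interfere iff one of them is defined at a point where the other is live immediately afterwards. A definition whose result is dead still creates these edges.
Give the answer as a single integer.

Answer: 3

Working:
Per-block:
  L0: def={g,y} ue=∅
  L1: def={g,n} ue={g}
  L2: def={f,y} ue=∅
  L3: def={y} ue={f}
  L4: def={f} ue={f,g}
  L5: def={f,y} ue={f}
  L6: def={n} ue={f}
  L7: def={f,n,y} ue=∅

Backward fixpoint:
  L0 li=∅ lo={g}
  L1 li={g} lo=∅
  L2 li={g} lo={f,g}
  L3 li={f,g} lo={f,g}
  L4 li={f,g} lo={f}
  L5 li={f} lo=∅
  L6 li={f} lo=∅
  L7 li=∅ lo=∅

Interfere edges:
  f: {g,n,y}
  g: {f,n,y}
  n: {f,g}
  y: {f,g}

Chromatic number:
  {f,g,n} pairwise interfere (3-clique) ⇒ χ ≥ 3
  assign f→c0 g→c1 n→c2 y→c2 — no edge inside a register ⇒ χ ≤ 3
  χ = 3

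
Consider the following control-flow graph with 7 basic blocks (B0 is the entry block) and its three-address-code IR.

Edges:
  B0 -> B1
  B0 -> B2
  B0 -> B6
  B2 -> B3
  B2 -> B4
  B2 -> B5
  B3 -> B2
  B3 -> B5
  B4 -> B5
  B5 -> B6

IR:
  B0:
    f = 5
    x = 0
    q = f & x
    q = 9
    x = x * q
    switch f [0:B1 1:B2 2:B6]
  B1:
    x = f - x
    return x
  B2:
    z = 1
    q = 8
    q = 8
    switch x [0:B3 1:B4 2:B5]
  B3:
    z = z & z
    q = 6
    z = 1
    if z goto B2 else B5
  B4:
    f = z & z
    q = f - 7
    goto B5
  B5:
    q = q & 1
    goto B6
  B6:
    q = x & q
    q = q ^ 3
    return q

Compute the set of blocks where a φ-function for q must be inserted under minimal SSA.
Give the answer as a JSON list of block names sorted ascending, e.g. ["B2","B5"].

Answer: ["B2", "B5", "B6"]

Working:
idom tree: B1←B0 B2←B0 B3←B2 B4←B2 B5←B2 B6←B0
Dom∩ at merges:
  B2: preds {B0,B3}: {B0} ∩ {B0,B2,B3} = {B0}; idom=B0
  B5: preds {B2,B3,B4}: {B0,B2} ∩ {B0,B2,B3} ∩ {B0,B2,B4} = {B0,B2}; idom=B2
  B6: preds {B0,B5}: {B0} ∩ {B0,B2,B5} = {B0}; idom=B0

Frontier:
  B2←B0: walk · to B0
  B2←B3: walk B3→B2 to B0
  B5←B2: walk · to B2
  B5←B3: walk B3 to B2
  B5←B4: walk B4 to B2
  B6←B0: walk · to B0
  B6←B5: walk B5→B2 to B0
  DF(B0)=∅
  DF(B1)=∅
  DF(B2)={B2,B6}
  DF(B3)={B2,B5}
  DF(B4)={B5}
  DF(B5)={B6}
  DF(B6)=∅

φ for q: defs {B0,B2,B3,B4,B5,B6}
  DF⁺ = {B2,B5,B6}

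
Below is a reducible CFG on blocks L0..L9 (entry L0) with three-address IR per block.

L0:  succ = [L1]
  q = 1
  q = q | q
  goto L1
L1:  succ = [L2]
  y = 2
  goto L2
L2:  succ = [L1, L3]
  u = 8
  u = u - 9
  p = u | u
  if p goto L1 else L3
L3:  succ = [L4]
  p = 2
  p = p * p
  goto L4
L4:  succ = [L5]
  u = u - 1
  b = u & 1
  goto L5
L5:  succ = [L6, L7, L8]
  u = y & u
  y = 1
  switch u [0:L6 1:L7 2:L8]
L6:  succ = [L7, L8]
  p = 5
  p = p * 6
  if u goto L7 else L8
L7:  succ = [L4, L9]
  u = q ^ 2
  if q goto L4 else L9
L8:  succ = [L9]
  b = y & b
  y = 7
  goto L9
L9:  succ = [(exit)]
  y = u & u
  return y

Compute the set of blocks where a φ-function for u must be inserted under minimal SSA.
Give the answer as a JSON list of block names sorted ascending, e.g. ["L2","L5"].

idom tree: L1←L0 L2←L1 L3←L2 L4←L3 L5←L4 L6←L5 L7←L5 L8←L5 L9←L5
Dom at joins:
  L1: preds {L0,L2}: {L0} ∩ {L0,L1,L2} = {L0}; idom=L0
  L4: preds {L3,L7}: {L0,L1,L2,L3} ∩ {L0,L1,L2,L3,L4,L5,L7} = {L0,L1,L2,L3}; idom=L3
  L7: preds {L5,L6}: {L0,L1,L2,L3,L4,L5} ∩ {L0,L1,L2,L3,L4,L5,L6} = {L0,L1,L2,L3,L4,L5}; idom=L5
  L8: preds {L5,L6}: {L0,L1,L2,L3,L4,L5} ∩ {L0,L1,L2,L3,L4,L5,L6} = {L0,L1,L2,L3,L4,L5}; idom=L5
  L9: preds {L7,L8}: {L0,L1,L2,L3,L4,L5,L7} ∩ {L0,L1,L2,L3,L4,L5,L8} = {L0,L1,L2,L3,L4,L5}; idom=L5

DF walk-up:
  join L1 pred L0: · stop@L0
  join L1 pred L2: L2→L1 stop@L0
  join L4 pred L3: · stop@L3
  join L4 pred L7: L7→L5→L4 stop@L3
  join L7 pred L5: · stop@L5
  join L7 pred L6: L6 stop@L5
  join L8 pred L5: · stop@L5
  join L8 pred L6: L6 stop@L5
  join L9 pred L7: L7 stop@L5
  join L9 pred L8: L8 stop@L5
  L0 → ∅
  L1 → {L1}
  L2 → {L1}
  L3 → ∅
  L4 → {L4}
  L5 → {L4}
  L6 → {L7,L8}
  L7 → {L4,L9}
  L8 → {L9}
  L9 → ∅

φ for u: defs {L2,L4,L5,L7}
  DF⁺ = {L1,L4,L9}

Answer: ["L1", "L4", "L9"]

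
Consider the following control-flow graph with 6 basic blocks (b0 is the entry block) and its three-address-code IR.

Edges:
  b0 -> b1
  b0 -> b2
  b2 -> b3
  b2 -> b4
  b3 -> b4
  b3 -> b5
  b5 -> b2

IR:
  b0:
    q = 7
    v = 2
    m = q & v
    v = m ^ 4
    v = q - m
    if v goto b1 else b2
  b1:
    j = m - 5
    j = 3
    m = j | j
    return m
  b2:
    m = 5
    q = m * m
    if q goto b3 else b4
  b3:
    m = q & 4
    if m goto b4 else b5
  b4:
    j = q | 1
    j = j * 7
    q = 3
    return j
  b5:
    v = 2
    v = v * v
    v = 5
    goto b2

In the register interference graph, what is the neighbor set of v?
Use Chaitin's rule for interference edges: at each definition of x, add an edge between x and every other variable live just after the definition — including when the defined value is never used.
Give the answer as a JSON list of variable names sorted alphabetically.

Answer: ["m", "q"]

Working:
def/use:
  b0: def={m,q,v} ue=∅
  b1: def={j,m} ue={m}
  b2: def={m,q} ue=∅
  b3: def={m} ue={q}
  b4: def={j,q} ue={q}
  b5: def={v} ue=∅

Live sets:
  b0: in=∅ out={m}
  b1: in={m} out=∅
  b2: in=∅ out={q}
  b3: in={q} out={q}
  b4: in={q} out=∅
  b5: in=∅ out=∅

Interfere edges:
  j — {q}
  m — {q,v}
  q — {j,m,v}
  v — {m,q}

N(v) = ["m", "q"]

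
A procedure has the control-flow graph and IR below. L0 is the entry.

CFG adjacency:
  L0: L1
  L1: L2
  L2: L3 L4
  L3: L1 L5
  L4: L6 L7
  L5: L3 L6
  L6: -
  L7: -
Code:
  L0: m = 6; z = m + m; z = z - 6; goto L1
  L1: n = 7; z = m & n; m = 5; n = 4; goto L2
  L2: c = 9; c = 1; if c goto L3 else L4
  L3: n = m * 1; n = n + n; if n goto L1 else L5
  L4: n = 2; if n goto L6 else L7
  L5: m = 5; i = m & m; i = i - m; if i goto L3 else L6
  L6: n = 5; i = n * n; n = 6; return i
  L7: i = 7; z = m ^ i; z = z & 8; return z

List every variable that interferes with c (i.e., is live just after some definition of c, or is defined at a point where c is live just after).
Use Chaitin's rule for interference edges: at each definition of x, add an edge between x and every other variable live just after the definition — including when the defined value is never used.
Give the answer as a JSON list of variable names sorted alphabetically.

Answer: ["m"]

Derivation:
def/use:
  L0: def={m,z} ue=∅
  L1: def={m,n,z} ue={m}
  L2: def={c} ue=∅
  L3: def={n} ue={m}
  L4: def={n} ue=∅
  L5: def={i,m} ue=∅
  L6: def={i,n} ue=∅
  L7: def={i,z} ue={m}

Liveness:
  live L0: ∅→{m}
  live L1: {m}→{m}
  live L2: {m}→{m}
  live L3: {m}→{m}
  live L4: {m}→{m}
  live L5: ∅→{m}
  live L6: ∅→∅
  live L7: {m}→∅

Interference:
  c: {m}
  i: {m,n}
  m: {c,i,n,z}
  n: {i,m}
  z: {m}

N(c) = ["m"]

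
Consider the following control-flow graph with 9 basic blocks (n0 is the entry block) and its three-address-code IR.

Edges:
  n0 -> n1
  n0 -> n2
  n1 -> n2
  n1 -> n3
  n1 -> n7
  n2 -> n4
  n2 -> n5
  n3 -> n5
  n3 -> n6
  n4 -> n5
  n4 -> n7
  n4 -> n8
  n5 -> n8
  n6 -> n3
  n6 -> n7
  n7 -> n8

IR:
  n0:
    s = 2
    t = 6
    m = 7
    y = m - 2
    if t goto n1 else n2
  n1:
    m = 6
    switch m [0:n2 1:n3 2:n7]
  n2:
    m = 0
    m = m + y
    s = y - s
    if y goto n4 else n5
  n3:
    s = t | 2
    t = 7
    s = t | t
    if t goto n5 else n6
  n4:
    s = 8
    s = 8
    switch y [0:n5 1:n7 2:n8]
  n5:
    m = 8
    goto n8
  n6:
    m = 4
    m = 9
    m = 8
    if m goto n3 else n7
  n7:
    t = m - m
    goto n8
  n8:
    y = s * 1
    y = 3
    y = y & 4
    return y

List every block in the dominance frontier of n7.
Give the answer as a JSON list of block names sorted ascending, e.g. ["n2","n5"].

Answer: ["n8"]

Derivation:
idom tree: n1←n0 n2←n0 n3←n1 n4←n2 n5←n0 n6←n3 n7←n0 n8←n0
Dom at joins:
  n2: preds {n0,n1}: {n0} ∩ {n0,n1} = {n0}; idom=n0
  n3: preds {n1,n6}: {n0,n1} ∩ {n0,n1,n3,n6} = {n0,n1}; idom=n1
  n5: preds {n2,n3,n4}: {n0,n2} ∩ {n0,n1,n3} ∩ {n0,n2,n4} = {n0}; idom=n0
  n7: preds {n1,n4,n6}: {n0,n1} ∩ {n0,n2,n4} ∩ {n0,n1,n3,n6} = {n0}; idom=n0
  n8: preds {n4,n5,n7}: {n0,n2,n4} ∩ {n0,n5} ∩ {n0,n7} = {n0}; idom=n0

Frontier:
  join n2 pred n0: · stop@n0
  join n2 pred n1: n1 stop@n0
  join n3 pred n1: · stop@n1
  join n3 pred n6: n6→n3 stop@n1
  join n5 pred n2: n2 stop@n0
  join n5 pred n3: n3→n1 stop@n0
  join n5 pred n4: n4→n2 stop@n0
  join n7 pred n1: n1 stop@n0
  join n7 pred n4: n4→n2 stop@n0
  join n7 pred n6: n6→n3→n1 stop@n0
  join n8 pred n4: n4→n2 stop@n0
  join n8 pred n5: n5 stop@n0
  join n8 pred n7: n7 stop@n0
  DF(n0)=∅
  DF(n1)={n2,n5,n7}
  DF(n2)={n5,n7,n8}
  DF(n3)={n3,n5,n7}
  DF(n4)={n5,n7,n8}
  DF(n5)={n8}
  DF(n6)={n3,n7}
  DF(n7)={n8}
  DF(n8)=∅

DF(n7) = ["n8"]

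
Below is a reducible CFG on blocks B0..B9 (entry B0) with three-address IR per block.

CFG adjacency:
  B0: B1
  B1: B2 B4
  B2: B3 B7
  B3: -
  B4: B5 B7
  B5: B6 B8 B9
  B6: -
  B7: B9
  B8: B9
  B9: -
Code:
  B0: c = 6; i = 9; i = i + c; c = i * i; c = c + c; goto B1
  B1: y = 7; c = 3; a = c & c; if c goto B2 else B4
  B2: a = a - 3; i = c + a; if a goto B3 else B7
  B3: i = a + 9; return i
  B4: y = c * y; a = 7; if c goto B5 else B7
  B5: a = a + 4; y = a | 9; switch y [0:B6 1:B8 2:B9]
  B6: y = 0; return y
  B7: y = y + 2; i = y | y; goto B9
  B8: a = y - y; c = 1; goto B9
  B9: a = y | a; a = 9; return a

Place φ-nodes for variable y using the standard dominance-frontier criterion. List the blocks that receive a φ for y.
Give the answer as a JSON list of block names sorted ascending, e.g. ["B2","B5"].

Answer: ["B7", "B9"]

Derivation:
idom tree: B1←B0 B2←B1 B3←B2 B4←B1 B5←B4 B6←B5 B7←B1 B8←B5 B9←B1
Dom∩ at merges:
  B7: preds {B2,B4}: {B0,B1,B2} ∩ {B0,B1,B4} = {B0,B1}; idom=B1
  B9: preds {B5,B7,B8}: {B0,B1,B4,B5} ∩ {B0,B1,B7} ∩ {B0,B1,B4,B5,B8} = {B0,B1}; idom=B1

DF walk-up:
  join B7 pred B2: B2 stop@B1
  join B7 pred B4: B4 stop@B1
  join B9 pred B5: B5→B4 stop@B1
  join B9 pred B7: B7 stop@B1
  join B9 pred B8: B8→B5→B4 stop@B1
  B0 → ∅
  B1 → ∅
  B2 → {B7}
  B3 → ∅
  B4 → {B7,B9}
  B5 → {B9}
  B6 → ∅
  B7 → {B9}
  B8 → {B9}
  B9 → ∅

φ for y: defs {B1,B4,B5,B6,B7}
  DF⁺ = {B7,B9}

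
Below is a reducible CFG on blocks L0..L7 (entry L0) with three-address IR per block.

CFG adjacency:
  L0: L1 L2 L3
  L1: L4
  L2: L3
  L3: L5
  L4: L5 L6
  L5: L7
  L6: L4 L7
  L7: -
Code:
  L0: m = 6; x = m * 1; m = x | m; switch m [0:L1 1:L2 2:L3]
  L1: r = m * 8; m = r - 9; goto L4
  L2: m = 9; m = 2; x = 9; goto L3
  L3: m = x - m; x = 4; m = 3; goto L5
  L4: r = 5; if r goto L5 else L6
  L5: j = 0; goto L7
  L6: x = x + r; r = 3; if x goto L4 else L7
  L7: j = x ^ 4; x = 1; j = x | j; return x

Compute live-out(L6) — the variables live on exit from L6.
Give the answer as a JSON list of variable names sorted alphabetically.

Block summaries:
  L0: {m,x} / ∅
  L1: {m,r} / {m}
  L2: {m,x} / ∅
  L3: {m,x} / {m,x}
  L4: {r} / ∅
  L5: {j} / ∅
  L6: {r,x} / {r,x}
  L7: {j,x} / {x}

Live sets:
  L0: in=∅ out={m,x}
  L1: in={m,x} out={x}
  L2: in=∅ out={m,x}
  L3: in={m,x} out={x}
  L4: in={x} out={r,x}
  L5: in={x} out={x}
  L6: in={r,x} out={x}
  L7: in={x} out=∅

live-out(L6) = ["x"]

Answer: ["x"]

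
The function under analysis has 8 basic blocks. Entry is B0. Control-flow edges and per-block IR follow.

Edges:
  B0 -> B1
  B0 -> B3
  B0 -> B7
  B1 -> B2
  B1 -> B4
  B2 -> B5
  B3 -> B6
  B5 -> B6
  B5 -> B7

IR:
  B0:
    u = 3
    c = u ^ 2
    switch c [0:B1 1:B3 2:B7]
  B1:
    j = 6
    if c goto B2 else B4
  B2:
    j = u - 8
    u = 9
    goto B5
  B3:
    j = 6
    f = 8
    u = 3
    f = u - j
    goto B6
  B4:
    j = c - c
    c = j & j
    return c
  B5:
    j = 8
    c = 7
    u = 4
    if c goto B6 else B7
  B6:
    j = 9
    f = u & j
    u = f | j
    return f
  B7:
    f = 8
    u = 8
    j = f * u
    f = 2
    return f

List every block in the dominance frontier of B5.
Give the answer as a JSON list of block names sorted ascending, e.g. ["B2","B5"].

Answer: ["B6", "B7"]

Analysis:
idom tree: B1←B0 B2←B1 B3←B0 B4←B1 B5←B2 B6←B0 B7←B0
Dom∩ at merges:
  B6: preds {B3,B5}: {B0,B3} ∩ {B0,B1,B2,B5} = {B0}; idom=B0
  B7: preds {B0,B5}: {B0} ∩ {B0,B1,B2,B5} = {B0}; idom=B0

DF derivation:
  join B6 pred B3: B3 stop@B0
  join B6 pred B5: B5→B2→B1 stop@B0
  join B7 pred B0: · stop@B0
  join B7 pred B5: B5→B2→B1 stop@B0
  B0 → ∅
  B1 → {B6,B7}
  B2 → {B6,B7}
  B3 → {B6}
  B4 → ∅
  B5 → {B6,B7}
  B6 → ∅
  B7 → ∅

DF(B5) = ["B6", "B7"]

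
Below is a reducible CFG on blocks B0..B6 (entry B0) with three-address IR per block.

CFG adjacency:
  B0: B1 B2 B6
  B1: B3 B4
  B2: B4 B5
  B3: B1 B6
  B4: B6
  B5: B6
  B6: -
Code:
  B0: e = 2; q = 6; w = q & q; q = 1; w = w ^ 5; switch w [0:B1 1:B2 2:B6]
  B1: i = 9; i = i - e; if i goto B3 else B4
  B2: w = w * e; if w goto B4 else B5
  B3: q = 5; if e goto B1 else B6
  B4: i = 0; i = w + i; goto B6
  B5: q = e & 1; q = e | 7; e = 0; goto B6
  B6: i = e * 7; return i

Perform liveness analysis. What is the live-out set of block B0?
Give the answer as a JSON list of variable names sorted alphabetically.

Per-block:
  B0: {e,q,w} / ∅
  B1: {i} / {e}
  B2: {w} / {e,w}
  B3: {q} / {e}
  B4: {i} / {w}
  B5: {e,q} / {e}
  B6: {i} / {e}

Backward fixpoint:
  B0 li=∅ lo={e,w}
  B1 li={e,w} lo={e,w}
  B2 li={e,w} lo={e,w}
  B3 li={e,w} lo={e,w}
  B4 li={e,w} lo={e}
  B5 li={e} lo={e}
  B6 li={e} lo=∅

live-out(B0) = ["e", "w"]

Answer: ["e", "w"]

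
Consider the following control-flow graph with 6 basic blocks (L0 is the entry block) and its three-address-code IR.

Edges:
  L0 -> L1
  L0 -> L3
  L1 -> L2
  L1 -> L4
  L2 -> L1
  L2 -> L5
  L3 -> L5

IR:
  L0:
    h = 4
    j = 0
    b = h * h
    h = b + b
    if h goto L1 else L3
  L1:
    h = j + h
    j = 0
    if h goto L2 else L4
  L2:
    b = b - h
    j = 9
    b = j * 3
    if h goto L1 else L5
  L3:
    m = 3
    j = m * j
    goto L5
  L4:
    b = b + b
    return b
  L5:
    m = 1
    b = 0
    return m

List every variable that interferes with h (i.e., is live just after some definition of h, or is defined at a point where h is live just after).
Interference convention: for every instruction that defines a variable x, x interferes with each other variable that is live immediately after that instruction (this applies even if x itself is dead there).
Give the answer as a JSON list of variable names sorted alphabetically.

Answer: ["b", "j"]

Derivation:
def/use:
  L0 def {b,h,j} use ∅
  L1 def {h,j} use {h,j}
  L2 def {b,j} use {b,h}
  L3 def {j,m} use {j}
  L4 def {b} use {b}
  L5 def {b,m} use ∅

Liveness:
  L0 li=∅ lo={b,h,j}
  L1 li={b,h,j} lo={b,h}
  L2 li={b,h} lo={b,h,j}
  L3 li={j} lo=∅
  L4 li={b} lo=∅
  L5 li=∅ lo=∅

Interfere edges:
  b — {h,j,m}
  h — {b,j}
  j — {b,h,m}
  m — {b,j}

N(h) = ["b", "j"]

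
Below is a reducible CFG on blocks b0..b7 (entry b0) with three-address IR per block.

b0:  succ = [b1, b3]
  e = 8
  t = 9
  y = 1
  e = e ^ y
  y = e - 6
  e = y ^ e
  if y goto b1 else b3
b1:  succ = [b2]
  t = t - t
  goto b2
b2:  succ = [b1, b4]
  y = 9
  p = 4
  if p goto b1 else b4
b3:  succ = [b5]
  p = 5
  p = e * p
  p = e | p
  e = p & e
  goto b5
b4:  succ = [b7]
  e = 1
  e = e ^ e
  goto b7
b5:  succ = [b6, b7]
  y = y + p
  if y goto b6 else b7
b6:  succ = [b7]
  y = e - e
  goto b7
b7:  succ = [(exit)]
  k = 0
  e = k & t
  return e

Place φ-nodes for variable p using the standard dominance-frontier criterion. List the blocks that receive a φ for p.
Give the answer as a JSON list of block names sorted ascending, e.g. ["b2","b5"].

Answer: ["b1", "b7"]

Working:
idom tree: b1←b0 b2←b1 b3←b0 b4←b2 b5←b3 b6←b5 b7←b0
Dom at joins:
  b1: preds {b0,b2}: {b0} ∩ {b0,b1,b2} = {b0}; idom=b0
  b7: preds {b4,b5,b6}: {b0,b1,b2,b4} ∩ {b0,b3,b5} ∩ {b0,b3,b5,b6} = {b0}; idom=b0

Frontier:
  join b1 pred b0: · stop@b0
  join b1 pred b2: b2→b1 stop@b0
  join b7 pred b4: b4→b2→b1 stop@b0
  join b7 pred b5: b5→b3 stop@b0
  join b7 pred b6: b6→b5→b3 stop@b0
  b0 → ∅
  b1 → {b1,b7}
  b2 → {b1,b7}
  b3 → {b7}
  b4 → {b7}
  b5 → {b7}
  b6 → {b7}
  b7 → ∅

φ for p: defs {b2,b3}
  DF⁺ = {b1,b7}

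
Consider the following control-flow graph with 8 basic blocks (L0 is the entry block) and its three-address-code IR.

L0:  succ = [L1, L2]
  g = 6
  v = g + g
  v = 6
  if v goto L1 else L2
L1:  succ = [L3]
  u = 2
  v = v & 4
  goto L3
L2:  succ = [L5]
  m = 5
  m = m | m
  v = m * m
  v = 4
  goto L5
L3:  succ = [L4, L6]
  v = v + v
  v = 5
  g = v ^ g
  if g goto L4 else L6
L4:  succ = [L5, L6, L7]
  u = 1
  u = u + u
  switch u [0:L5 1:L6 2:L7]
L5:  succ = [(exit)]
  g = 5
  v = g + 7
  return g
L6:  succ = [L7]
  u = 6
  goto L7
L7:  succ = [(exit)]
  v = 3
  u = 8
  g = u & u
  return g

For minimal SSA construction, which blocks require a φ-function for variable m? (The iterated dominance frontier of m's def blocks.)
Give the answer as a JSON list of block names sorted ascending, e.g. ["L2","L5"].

idom tree: L1←L0 L2←L0 L3←L1 L4←L3 L5←L0 L6←L3 L7←L3
Dom at joins:
  L5: preds {L2,L4}: {L0,L2} ∩ {L0,L1,L3,L4} = {L0}; idom=L0
  L6: preds {L3,L4}: {L0,L1,L3} ∩ {L0,L1,L3,L4} = {L0,L1,L3}; idom=L3
  L7: preds {L4,L6}: {L0,L1,L3,L4} ∩ {L0,L1,L3,L6} = {L0,L1,L3}; idom=L3

DF walk-up:
  L5←L2: walk L2 to L0
  L5←L4: walk L4→L3→L1 to L0
  L6←L3: walk · to L3
  L6←L4: walk L4 to L3
  L7←L4: walk L4 to L3
  L7←L6: walk L6 to L3
  DF(L0)=∅
  DF(L1)={L5}
  DF(L2)={L5}
  DF(L3)={L5}
  DF(L4)={L5,L6,L7}
  DF(L5)=∅
  DF(L6)={L7}
  DF(L7)=∅

φ for m: defs {L2}
  DF⁺ = {L5}

Answer: ["L5"]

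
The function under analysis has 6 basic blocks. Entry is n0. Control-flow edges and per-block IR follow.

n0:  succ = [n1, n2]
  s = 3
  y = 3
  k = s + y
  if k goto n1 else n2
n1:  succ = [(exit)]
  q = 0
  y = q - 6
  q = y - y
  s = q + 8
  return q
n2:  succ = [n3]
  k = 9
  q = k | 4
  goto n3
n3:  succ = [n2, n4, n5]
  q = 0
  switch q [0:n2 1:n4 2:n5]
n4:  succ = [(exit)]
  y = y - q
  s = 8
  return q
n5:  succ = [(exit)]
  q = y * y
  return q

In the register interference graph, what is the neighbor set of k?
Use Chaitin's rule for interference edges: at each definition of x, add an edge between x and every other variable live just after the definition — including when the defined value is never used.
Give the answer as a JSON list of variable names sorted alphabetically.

Block summaries:
  n0: def={k,s,y} ue=∅
  n1: def={q,s,y} ue=∅
  n2: def={k,q} ue=∅
  n3: def={q} ue=∅
  n4: def={s,y} ue={q,y}
  n5: def={q} ue={y}

Backward fixpoint:
  n0: in=∅ out={y}
  n1: in=∅ out=∅
  n2: in={y} out={y}
  n3: in={y} out={q,y}
  n4: in={q,y} out=∅
  n5: in={y} out=∅

Interference:
  k↔{y}
  q↔{s,y}
  s↔{q,y}
  y↔{k,q,s}

N(k) = ["y"]

Answer: ["y"]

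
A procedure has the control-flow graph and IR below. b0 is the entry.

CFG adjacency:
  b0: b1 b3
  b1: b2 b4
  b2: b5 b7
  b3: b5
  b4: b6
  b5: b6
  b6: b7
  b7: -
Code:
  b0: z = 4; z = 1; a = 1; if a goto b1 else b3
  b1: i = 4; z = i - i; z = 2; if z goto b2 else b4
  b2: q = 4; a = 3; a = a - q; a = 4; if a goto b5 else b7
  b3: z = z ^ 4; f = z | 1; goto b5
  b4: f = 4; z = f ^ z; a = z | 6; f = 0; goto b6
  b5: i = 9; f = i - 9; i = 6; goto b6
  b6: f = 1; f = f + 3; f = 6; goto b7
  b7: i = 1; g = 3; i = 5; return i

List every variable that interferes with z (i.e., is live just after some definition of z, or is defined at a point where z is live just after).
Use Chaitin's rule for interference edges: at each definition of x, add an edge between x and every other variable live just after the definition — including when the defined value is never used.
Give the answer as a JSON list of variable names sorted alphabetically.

def/use:
  b0: def={a,z} ue=∅
  b1: def={i,z} ue=∅
  b2: def={a,q} ue=∅
  b3: def={f,z} ue={z}
  b4: def={a,f,z} ue={z}
  b5: def={f,i} ue=∅
  b6: def={f} ue=∅
  b7: def={g,i} ue=∅

Backward fixpoint:
  live b0: ∅→{z}
  live b1: ∅→{z}
  live b2: ∅→∅
  live b3: {z}→∅
  live b4: {z}→∅
  live b5: ∅→∅
  live b6: ∅→∅
  live b7: ∅→∅

Conflict graph:
  a — {q,z}
  f — {z}
  g — ∅
  i — ∅
  q — {a}
  z — {a,f}

N(z) = ["a", "f"]

Answer: ["a", "f"]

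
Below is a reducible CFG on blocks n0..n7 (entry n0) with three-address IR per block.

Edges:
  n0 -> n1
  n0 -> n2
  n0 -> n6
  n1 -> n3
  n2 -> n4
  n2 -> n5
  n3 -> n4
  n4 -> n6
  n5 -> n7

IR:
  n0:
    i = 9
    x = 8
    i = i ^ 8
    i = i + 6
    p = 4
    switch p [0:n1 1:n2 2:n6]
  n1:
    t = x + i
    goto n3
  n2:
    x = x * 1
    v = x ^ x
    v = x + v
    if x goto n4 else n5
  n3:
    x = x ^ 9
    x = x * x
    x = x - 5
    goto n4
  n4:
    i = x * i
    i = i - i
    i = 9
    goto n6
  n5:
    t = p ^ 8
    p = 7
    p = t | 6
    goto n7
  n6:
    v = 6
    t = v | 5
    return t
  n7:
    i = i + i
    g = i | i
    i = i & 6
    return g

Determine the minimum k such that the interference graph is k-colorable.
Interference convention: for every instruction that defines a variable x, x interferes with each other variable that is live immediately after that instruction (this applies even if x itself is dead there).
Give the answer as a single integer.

Answer: 4

Working:
Block summaries:
  n0: def={i,p,x} ue=∅
  n1: def={t} ue={i,x}
  n2: def={v,x} ue={x}
  n3: def={x} ue={x}
  n4: def={i} ue={i,x}
  n5: def={p,t} ue={p}
  n6: def={t,v} ue=∅
  n7: def={g,i} ue={i}

Liveness:
  n0 li=∅ lo={i,p,x}
  n1 li={i,x} lo={i,x}
  n2 li={i,p,x} lo={i,p,x}
  n3 li={i,x} lo={i,x}
  n4 li={i,x} lo=∅
  n5 li={i,p} lo={i}
  n6 li=∅ lo=∅
  n7 li={i} lo=∅

Interference:
  g — {i}
  i — {g,p,t,v,x}
  p — {i,t,v,x}
  t — {i,p,x}
  v — {i,p,x}
  x — {i,p,t,v}

Chromatic number:
  {i,p,t,x} pairwise interfere (4-clique) ⇒ χ ≥ 4
  assign g→c1 i→c0 p→c1 t→c3 v→c3 x→c2 — no edge inside a register ⇒ χ ≤ 4
  χ = 4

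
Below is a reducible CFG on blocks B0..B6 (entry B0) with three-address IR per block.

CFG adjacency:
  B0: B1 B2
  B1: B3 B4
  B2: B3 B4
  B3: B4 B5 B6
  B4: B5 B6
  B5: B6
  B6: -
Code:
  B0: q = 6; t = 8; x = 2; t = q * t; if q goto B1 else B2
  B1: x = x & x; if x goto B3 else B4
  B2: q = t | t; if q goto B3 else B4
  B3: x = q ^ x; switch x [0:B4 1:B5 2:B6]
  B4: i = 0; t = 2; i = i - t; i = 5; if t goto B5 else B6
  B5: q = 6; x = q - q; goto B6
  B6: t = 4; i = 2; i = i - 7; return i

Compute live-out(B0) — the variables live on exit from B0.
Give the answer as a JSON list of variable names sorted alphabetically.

Answer: ["q", "t", "x"]

Derivation:
Block summaries:
  B0: {q,t,x} / ∅
  B1: {x} / {x}
  B2: {q} / {t}
  B3: {x} / {q,x}
  B4: {i,t} / ∅
  B5: {q,x} / ∅
  B6: {i,t} / ∅

Liveness:
  B0 li=∅ lo={q,t,x}
  B1 li={q,x} lo={q,x}
  B2 li={t,x} lo={q,x}
  B3 li={q,x} lo=∅
  B4 li=∅ lo=∅
  B5 li=∅ lo=∅
  B6 li=∅ lo=∅

live-out(B0) = ["q", "t", "x"]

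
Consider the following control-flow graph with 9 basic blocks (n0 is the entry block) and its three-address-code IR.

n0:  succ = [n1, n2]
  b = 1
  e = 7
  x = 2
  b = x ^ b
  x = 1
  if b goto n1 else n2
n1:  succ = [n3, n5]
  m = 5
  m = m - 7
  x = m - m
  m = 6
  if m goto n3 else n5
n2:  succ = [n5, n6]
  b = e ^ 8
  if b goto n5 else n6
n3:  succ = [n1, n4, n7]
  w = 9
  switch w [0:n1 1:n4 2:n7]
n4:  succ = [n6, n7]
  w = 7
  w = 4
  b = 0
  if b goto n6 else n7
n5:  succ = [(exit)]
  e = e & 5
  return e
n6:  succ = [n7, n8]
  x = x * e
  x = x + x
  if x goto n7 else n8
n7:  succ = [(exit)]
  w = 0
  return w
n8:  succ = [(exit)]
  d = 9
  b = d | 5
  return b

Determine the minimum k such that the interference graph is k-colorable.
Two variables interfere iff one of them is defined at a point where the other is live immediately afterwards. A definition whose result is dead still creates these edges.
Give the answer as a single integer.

Block summaries:
  n0: {b,e,x} / ∅
  n1: {m,x} / ∅
  n2: {b} / {e}
  n3: {w} / ∅
  n4: {b,w} / ∅
  n5: {e} / {e}
  n6: {x} / {e,x}
  n7: {w} / ∅
  n8: {b,d} / ∅

Live sets:
  n0: in=∅ out={e,x}
  n1: in={e} out={e,x}
  n2: in={e,x} out={e,x}
  n3: in={e,x} out={e,x}
  n4: in={e,x} out={e,x}
  n5: in={e} out=∅
  n6: in={e,x} out=∅
  n7: in=∅ out=∅
  n8: in=∅ out=∅

Interference:
  b: {e,x}
  d: ∅
  e: {b,m,w,x}
  m: {e,x}
  w: {e,x}
  x: {b,e,m,w}

Colouring:
  clique {b,e,x} ⇒ need ≥ 3
  assign b→R2 d→R0 e→R0 m→R2 w→R2 x→R1 — no edge inside a register ⇒ χ ≤ 3
  χ = 3

Answer: 3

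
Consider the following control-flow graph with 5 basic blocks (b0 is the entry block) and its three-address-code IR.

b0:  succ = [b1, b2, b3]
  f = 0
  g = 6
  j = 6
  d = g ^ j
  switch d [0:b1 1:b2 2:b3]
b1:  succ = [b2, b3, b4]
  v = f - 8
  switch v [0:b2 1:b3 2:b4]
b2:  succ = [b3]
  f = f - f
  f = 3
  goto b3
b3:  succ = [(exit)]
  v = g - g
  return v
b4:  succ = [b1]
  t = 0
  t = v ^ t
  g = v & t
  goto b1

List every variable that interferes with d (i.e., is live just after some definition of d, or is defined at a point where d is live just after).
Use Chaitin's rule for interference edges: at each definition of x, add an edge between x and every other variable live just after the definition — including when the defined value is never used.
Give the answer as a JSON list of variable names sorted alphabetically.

Per-block:
  b0: {d,f,g,j} / ∅
  b1: {v} / {f}
  b2: {f} / {f}
  b3: {v} / {g}
  b4: {g,t} / {v}

Backward fixpoint:
  b0: in=∅ out={f,g}
  b1: in={f,g} out={f,g,v}
  b2: in={f,g} out={g}
  b3: in={g} out=∅
  b4: in={f,v} out={f,g}

Interference:
  d: {f,g}
  f: {d,g,j,t,v}
  g: {d,f,j,v}
  j: {f,g}
  t: {f,v}
  v: {f,g,t}

N(d) = ["f", "g"]

Answer: ["f", "g"]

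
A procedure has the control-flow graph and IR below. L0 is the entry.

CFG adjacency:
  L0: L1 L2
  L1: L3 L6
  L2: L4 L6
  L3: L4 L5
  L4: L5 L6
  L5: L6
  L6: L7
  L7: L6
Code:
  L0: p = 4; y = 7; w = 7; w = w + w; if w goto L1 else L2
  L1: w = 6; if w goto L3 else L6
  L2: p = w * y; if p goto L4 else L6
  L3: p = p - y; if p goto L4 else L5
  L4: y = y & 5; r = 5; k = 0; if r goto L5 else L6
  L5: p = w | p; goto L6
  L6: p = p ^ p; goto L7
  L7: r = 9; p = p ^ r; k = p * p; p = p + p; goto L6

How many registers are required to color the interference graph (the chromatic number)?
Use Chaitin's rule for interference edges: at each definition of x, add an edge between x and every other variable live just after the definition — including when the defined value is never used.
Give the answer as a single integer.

def/use:
  L0 def {p,w,y} use ∅
  L1 def {w} use ∅
  L2 def {p} use {w,y}
  L3 def {p} use {p,y}
  L4 def {k,r,y} use {y}
  L5 def {p} use {p,w}
  L6 def {p} use {p}
  L7 def {k,p,r} use {p}

Live sets:
  L0 li=∅ lo={p,w,y}
  L1 li={p,y} lo={p,w,y}
  L2 li={w,y} lo={p,w,y}
  L3 li={p,w,y} lo={p,w,y}
  L4 li={p,w,y} lo={p,w}
  L5 li={p,w} lo={p}
  L6 li={p} lo={p}
  L7 li={p} lo={p}

Interfere edges:
  k: {p,r,w}
  p: {k,r,w,y}
  r: {k,p,w}
  w: {k,p,r,y}
  y: {p,w}

Colouring:
  {k,p,r,w} pairwise interfere (4-clique) ⇒ χ ≥ 4
  assign k→R2 p→R0 r→R3 w→R1 y→R2 — no edge inside a register ⇒ χ ≤ 4
  χ = 4

Answer: 4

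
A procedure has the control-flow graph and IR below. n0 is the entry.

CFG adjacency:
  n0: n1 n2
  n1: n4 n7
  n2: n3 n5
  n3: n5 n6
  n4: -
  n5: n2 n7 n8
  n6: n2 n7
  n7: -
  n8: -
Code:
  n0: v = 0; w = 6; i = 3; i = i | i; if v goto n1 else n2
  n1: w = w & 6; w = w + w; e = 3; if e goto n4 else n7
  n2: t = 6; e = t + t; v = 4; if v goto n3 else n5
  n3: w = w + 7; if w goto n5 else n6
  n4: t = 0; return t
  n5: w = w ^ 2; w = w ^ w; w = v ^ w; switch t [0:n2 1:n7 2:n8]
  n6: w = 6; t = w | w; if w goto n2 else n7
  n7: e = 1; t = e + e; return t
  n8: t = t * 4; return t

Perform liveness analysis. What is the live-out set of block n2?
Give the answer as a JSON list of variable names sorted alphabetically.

Per-block:
  n0: {i,v,w} / ∅
  n1: {e,w} / {w}
  n2: {e,t,v} / ∅
  n3: {w} / {w}
  n4: {t} / ∅
  n5: {w} / {t,v,w}
  n6: {t,w} / ∅
  n7: {e,t} / ∅
  n8: {t} / {t}

Liveness:
  n0: in=∅ out={w}
  n1: in={w} out=∅
  n2: in={w} out={t,v,w}
  n3: in={t,v,w} out={t,v,w}
  n4: in=∅ out=∅
  n5: in={t,v,w} out={t,w}
  n6: in=∅ out={w}
  n7: in=∅ out=∅
  n8: in={t} out=∅

live-out(n2) = ["t", "v", "w"]

Answer: ["t", "v", "w"]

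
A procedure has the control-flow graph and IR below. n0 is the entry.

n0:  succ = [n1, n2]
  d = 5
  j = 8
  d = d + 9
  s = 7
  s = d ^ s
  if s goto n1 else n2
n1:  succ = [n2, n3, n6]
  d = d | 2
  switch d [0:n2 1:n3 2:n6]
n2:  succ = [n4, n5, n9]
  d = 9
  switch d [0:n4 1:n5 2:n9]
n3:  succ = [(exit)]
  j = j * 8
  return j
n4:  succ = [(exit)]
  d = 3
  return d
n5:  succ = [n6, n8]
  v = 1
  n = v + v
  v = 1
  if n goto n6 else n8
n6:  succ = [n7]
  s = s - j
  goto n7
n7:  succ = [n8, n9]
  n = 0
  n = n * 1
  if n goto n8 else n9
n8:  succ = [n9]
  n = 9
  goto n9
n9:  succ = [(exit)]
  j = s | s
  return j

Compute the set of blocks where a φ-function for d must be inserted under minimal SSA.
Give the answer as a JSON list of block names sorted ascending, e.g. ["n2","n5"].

idom tree: n1←n0 n2←n0 n3←n1 n4←n2 n5←n2 n6←n0 n7←n6 n8←n0 n9←n0
Join-block Dom:
  n2: preds {n0,n1}: {n0} ∩ {n0,n1} = {n0}; idom=n0
  n6: preds {n1,n5}: {n0,n1} ∩ {n0,n2,n5} = {n0}; idom=n0
  n8: preds {n5,n7}: {n0,n2,n5} ∩ {n0,n6,n7} = {n0}; idom=n0
  n9: preds {n2,n7,n8}: {n0,n2} ∩ {n0,n6,n7} ∩ {n0,n8} = {n0}; idom=n0

DF walk-up:
  n2←n0: walk · to n0
  n2←n1: walk n1 to n0
  n6←n1: walk n1 to n0
  n6←n5: walk n5→n2 to n0
  n8←n5: walk n5→n2 to n0
  n8←n7: walk n7→n6 to n0
  n9←n2: walk n2 to n0
  n9←n7: walk n7→n6 to n0
  n9←n8: walk n8 to n0
  n0: DF=∅
  n1: DF={n2,n6}
  n2: DF={n6,n8,n9}
  n3: DF=∅
  n4: DF=∅
  n5: DF={n6,n8}
  n6: DF={n8,n9}
  n7: DF={n8,n9}
  n8: DF={n9}
  n9: DF=∅

φ for d: defs {n0,n1,n2,n4}
  DF⁺ = {n2,n6,n8,n9}

Answer: ["n2", "n6", "n8", "n9"]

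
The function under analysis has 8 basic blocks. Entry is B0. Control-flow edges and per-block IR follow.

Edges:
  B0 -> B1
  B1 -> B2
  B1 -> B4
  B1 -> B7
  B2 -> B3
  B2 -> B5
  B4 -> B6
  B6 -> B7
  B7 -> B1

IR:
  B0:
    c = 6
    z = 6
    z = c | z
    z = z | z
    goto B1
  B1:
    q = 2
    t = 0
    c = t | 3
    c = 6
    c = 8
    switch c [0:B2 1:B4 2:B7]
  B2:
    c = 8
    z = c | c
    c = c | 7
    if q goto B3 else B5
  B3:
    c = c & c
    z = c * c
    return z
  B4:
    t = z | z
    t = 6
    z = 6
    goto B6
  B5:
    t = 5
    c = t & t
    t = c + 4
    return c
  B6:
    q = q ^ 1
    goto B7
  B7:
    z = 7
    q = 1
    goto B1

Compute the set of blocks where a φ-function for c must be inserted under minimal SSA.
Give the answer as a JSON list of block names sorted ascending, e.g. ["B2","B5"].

Answer: ["B1"]

Derivation:
idom tree: B1←B0 B2←B1 B3←B2 B4←B1 B5←B2 B6←B4 B7←B1
Dom at joins:
  B1: preds {B0,B7}: {B0} ∩ {B0,B1,B7} = {B0}; idom=B0
  B7: preds {B1,B6}: {B0,B1} ∩ {B0,B1,B4,B6} = {B0,B1}; idom=B1

DF derivation:
  B1←B0: walk · to B0
  B1←B7: walk B7→B1 to B0
  B7←B1: walk · to B1
  B7←B6: walk B6→B4 to B1
  B0 → ∅
  B1 → {B1}
  B2 → ∅
  B3 → ∅
  B4 → {B7}
  B5 → ∅
  B6 → {B7}
  B7 → {B1}

φ for c: defs {B0,B1,B2,B3,B5}
  DF⁺ = {B1}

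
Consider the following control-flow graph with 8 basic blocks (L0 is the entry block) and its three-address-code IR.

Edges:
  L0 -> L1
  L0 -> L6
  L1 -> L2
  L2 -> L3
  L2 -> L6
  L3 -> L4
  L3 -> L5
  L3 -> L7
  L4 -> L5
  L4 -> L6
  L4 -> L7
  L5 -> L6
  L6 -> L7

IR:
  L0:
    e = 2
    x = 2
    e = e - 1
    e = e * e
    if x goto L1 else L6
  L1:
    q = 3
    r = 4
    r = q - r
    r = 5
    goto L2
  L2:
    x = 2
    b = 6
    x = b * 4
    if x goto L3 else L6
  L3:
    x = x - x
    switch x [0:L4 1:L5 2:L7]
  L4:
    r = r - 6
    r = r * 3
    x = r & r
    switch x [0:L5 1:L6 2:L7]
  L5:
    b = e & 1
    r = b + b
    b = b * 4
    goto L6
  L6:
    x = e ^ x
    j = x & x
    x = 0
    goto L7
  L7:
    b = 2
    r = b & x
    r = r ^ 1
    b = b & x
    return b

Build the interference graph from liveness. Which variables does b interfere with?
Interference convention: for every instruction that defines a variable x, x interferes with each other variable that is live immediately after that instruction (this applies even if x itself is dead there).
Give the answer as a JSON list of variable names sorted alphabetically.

Answer: ["e", "r", "x"]

Derivation:
Per-block:
  L0 def {e,x} use ∅
  L1 def {q,r} use ∅
  L2 def {b,x} use ∅
  L3 def {x} use {x}
  L4 def {r,x} use {r}
  L5 def {b,r} use {e}
  L6 def {j,x} use {e,x}
  L7 def {b,r} use {x}

Backward fixpoint:
  L0: in=∅ out={e,x}
  L1: in={e} out={e,r}
  L2: in={e,r} out={e,r,x}
  L3: in={e,r,x} out={e,r,x}
  L4: in={e,r} out={e,x}
  L5: in={e,x} out={e,x}
  L6: in={e,x} out={x}
  L7: in={x} out=∅

Interfere edges:
  b — {e,r,x}
  e — {b,q,r,x}
  j — ∅
  q — {e,r}
  r — {b,e,q,x}
  x — {b,e,r}

N(b) = ["e", "r", "x"]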